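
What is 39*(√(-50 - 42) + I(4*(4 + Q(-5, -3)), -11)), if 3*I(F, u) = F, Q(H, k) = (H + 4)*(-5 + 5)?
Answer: 208 + 78*I*√23 ≈ 208.0 + 374.07*I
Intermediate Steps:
Q(H, k) = 0 (Q(H, k) = (4 + H)*0 = 0)
I(F, u) = F/3
39*(√(-50 - 42) + I(4*(4 + Q(-5, -3)), -11)) = 39*(√(-50 - 42) + (4*(4 + 0))/3) = 39*(√(-92) + (4*4)/3) = 39*(2*I*√23 + (⅓)*16) = 39*(2*I*√23 + 16/3) = 39*(16/3 + 2*I*√23) = 208 + 78*I*√23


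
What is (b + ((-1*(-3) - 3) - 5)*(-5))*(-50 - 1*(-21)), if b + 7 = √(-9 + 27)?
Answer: -522 - 87*√2 ≈ -645.04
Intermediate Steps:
b = -7 + 3*√2 (b = -7 + √(-9 + 27) = -7 + √18 = -7 + 3*√2 ≈ -2.7574)
(b + ((-1*(-3) - 3) - 5)*(-5))*(-50 - 1*(-21)) = ((-7 + 3*√2) + ((-1*(-3) - 3) - 5)*(-5))*(-50 - 1*(-21)) = ((-7 + 3*√2) + ((3 - 3) - 5)*(-5))*(-50 + 21) = ((-7 + 3*√2) + (0 - 5)*(-5))*(-29) = ((-7 + 3*√2) - 5*(-5))*(-29) = ((-7 + 3*√2) + 25)*(-29) = (18 + 3*√2)*(-29) = -522 - 87*√2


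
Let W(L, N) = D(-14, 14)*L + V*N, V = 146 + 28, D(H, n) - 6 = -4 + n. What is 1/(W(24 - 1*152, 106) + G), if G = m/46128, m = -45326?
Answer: 23064/378134681 ≈ 6.0994e-5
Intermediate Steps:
D(H, n) = 2 + n (D(H, n) = 6 + (-4 + n) = 2 + n)
V = 174
W(L, N) = 16*L + 174*N (W(L, N) = (2 + 14)*L + 174*N = 16*L + 174*N)
G = -22663/23064 (G = -45326/46128 = -45326*1/46128 = -22663/23064 ≈ -0.98261)
1/(W(24 - 1*152, 106) + G) = 1/((16*(24 - 1*152) + 174*106) - 22663/23064) = 1/((16*(24 - 152) + 18444) - 22663/23064) = 1/((16*(-128) + 18444) - 22663/23064) = 1/((-2048 + 18444) - 22663/23064) = 1/(16396 - 22663/23064) = 1/(378134681/23064) = 23064/378134681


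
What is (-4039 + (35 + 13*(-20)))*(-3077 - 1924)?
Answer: 21324264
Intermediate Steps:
(-4039 + (35 + 13*(-20)))*(-3077 - 1924) = (-4039 + (35 - 260))*(-5001) = (-4039 - 225)*(-5001) = -4264*(-5001) = 21324264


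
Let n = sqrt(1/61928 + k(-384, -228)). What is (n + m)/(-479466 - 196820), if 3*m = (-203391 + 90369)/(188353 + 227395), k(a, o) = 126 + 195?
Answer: 63/470174836 - sqrt(307764959498)/20940519704 ≈ -2.6358e-5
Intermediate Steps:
k(a, o) = 321
n = sqrt(307764959498)/30964 (n = sqrt(1/61928 + 321) = sqrt(19878889/61928) = sqrt(307764959498)/30964 ≈ 17.916)
m = -819/9038 (m = ((-203391 + 90369)/(188353 + 227395))/3 = (-113022/415748)/3 = (-113022*1/415748)/3 = (1/3)*(-2457/9038) = -819/9038 ≈ -0.090617)
(n + m)/(-479466 - 196820) = (sqrt(307764959498)/30964 - 819/9038)/(-479466 - 196820) = (-819/9038 + sqrt(307764959498)/30964)/(-676286) = (-819/9038 + sqrt(307764959498)/30964)*(-1/676286) = 63/470174836 - sqrt(307764959498)/20940519704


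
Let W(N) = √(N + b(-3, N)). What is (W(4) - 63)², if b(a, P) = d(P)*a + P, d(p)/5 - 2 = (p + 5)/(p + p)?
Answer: (252 - I*√622)²/16 ≈ 3930.1 - 785.61*I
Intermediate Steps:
d(p) = 10 + 5*(5 + p)/(2*p) (d(p) = 10 + 5*((p + 5)/(p + p)) = 10 + 5*((5 + p)/((2*p))) = 10 + 5*((5 + p)*(1/(2*p))) = 10 + 5*((5 + p)/(2*p)) = 10 + 5*(5 + p)/(2*p))
b(a, P) = P + 25*a*(1 + P)/(2*P) (b(a, P) = (25*(1 + P)/(2*P))*a + P = 25*a*(1 + P)/(2*P) + P = P + 25*a*(1 + P)/(2*P))
W(N) = √(N + (-75/2 + N² - 75*N/2)/N) (W(N) = √(N + (N² + (25/2)*(-3)*(1 + N))/N) = √(N + (N² + (-75/2 - 75*N/2))/N) = √(N + (-75/2 + N² - 75*N/2)/N))
(W(4) - 63)² = (√(-150 - 150/4 + 8*4)/2 - 63)² = (√(-150 - 150*¼ + 32)/2 - 63)² = (√(-150 - 75/2 + 32)/2 - 63)² = (√(-311/2)/2 - 63)² = ((I*√622/2)/2 - 63)² = (I*√622/4 - 63)² = (-63 + I*√622/4)²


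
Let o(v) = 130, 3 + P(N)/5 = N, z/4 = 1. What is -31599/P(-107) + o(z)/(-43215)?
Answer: 273095857/4753650 ≈ 57.450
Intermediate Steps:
z = 4 (z = 4*1 = 4)
P(N) = -15 + 5*N
-31599/P(-107) + o(z)/(-43215) = -31599/(-15 + 5*(-107)) + 130/(-43215) = -31599/(-15 - 535) + 130*(-1/43215) = -31599/(-550) - 26/8643 = -31599*(-1/550) - 26/8643 = 31599/550 - 26/8643 = 273095857/4753650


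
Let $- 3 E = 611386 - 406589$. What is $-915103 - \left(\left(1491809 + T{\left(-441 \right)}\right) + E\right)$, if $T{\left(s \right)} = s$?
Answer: $- \frac{7014616}{3} \approx -2.3382 \cdot 10^{6}$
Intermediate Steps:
$E = - \frac{204797}{3}$ ($E = - \frac{611386 - 406589}{3} = \left(- \frac{1}{3}\right) 204797 = - \frac{204797}{3} \approx -68266.0$)
$-915103 - \left(\left(1491809 + T{\left(-441 \right)}\right) + E\right) = -915103 - \left(\left(1491809 - 441\right) - \frac{204797}{3}\right) = -915103 - \left(1491368 - \frac{204797}{3}\right) = -915103 - \frac{4269307}{3} = - \frac{7014616}{3}$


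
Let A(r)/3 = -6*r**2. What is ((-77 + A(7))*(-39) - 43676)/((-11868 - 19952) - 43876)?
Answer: 6275/75696 ≈ 0.082897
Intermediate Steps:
A(r) = -18*r**2 (A(r) = 3*(-6*r**2) = -18*r**2)
((-77 + A(7))*(-39) - 43676)/((-11868 - 19952) - 43876) = ((-77 - 18*7**2)*(-39) - 43676)/((-11868 - 19952) - 43876) = ((-77 - 18*49)*(-39) - 43676)/(-31820 - 43876) = ((-77 - 882)*(-39) - 43676)/(-75696) = (-959*(-39) - 43676)*(-1/75696) = (37401 - 43676)*(-1/75696) = -6275*(-1/75696) = 6275/75696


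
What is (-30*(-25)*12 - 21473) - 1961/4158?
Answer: -51864695/4158 ≈ -12473.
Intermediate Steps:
(-30*(-25)*12 - 21473) - 1961/4158 = (750*12 - 21473) - 1961*1/4158 = (9000 - 21473) - 1961/4158 = -12473 - 1961/4158 = -51864695/4158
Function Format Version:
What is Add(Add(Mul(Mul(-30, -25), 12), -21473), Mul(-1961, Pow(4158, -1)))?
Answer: Rational(-51864695, 4158) ≈ -12473.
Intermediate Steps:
Add(Add(Mul(Mul(-30, -25), 12), -21473), Mul(-1961, Pow(4158, -1))) = Add(Add(Mul(750, 12), -21473), Mul(-1961, Rational(1, 4158))) = Add(Add(9000, -21473), Rational(-1961, 4158)) = Add(-12473, Rational(-1961, 4158)) = Rational(-51864695, 4158)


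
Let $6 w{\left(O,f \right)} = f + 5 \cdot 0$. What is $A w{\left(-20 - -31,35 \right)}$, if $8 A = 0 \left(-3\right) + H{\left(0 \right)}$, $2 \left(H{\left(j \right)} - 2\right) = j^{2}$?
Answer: $\frac{35}{24} \approx 1.4583$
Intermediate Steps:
$H{\left(j \right)} = 2 + \frac{j^{2}}{2}$
$w{\left(O,f \right)} = \frac{f}{6}$ ($w{\left(O,f \right)} = \frac{f + 5 \cdot 0}{6} = \frac{f + 0}{6} = \frac{f}{6}$)
$A = \frac{1}{4}$ ($A = \frac{0 \left(-3\right) + \left(2 + \frac{0^{2}}{2}\right)}{8} = \frac{0 + \left(2 + \frac{1}{2} \cdot 0\right)}{8} = \frac{0 + \left(2 + 0\right)}{8} = \frac{0 + 2}{8} = \frac{1}{8} \cdot 2 = \frac{1}{4} \approx 0.25$)
$A w{\left(-20 - -31,35 \right)} = \frac{\frac{1}{6} \cdot 35}{4} = \frac{1}{4} \cdot \frac{35}{6} = \frac{35}{24}$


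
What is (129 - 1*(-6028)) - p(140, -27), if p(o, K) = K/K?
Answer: 6156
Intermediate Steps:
p(o, K) = 1
(129 - 1*(-6028)) - p(140, -27) = (129 - 1*(-6028)) - 1*1 = (129 + 6028) - 1 = 6157 - 1 = 6156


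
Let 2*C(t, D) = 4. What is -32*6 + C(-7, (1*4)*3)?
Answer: -190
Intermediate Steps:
C(t, D) = 2 (C(t, D) = (½)*4 = 2)
-32*6 + C(-7, (1*4)*3) = -32*6 + 2 = -192 + 2 = -190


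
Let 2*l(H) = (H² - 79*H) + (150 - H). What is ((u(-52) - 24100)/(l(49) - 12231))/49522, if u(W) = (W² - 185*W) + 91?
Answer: 11685/639601391 ≈ 1.8269e-5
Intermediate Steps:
l(H) = 75 + H²/2 - 40*H (l(H) = ((H² - 79*H) + (150 - H))/2 = (150 + H² - 80*H)/2 = 75 + H²/2 - 40*H)
u(W) = 91 + W² - 185*W
((u(-52) - 24100)/(l(49) - 12231))/49522 = (((91 + (-52)² - 185*(-52)) - 24100)/((75 + (½)*49² - 40*49) - 12231))/49522 = (((91 + 2704 + 9620) - 24100)/((75 + (½)*2401 - 1960) - 12231))*(1/49522) = ((12415 - 24100)/((75 + 2401/2 - 1960) - 12231))*(1/49522) = -11685/(-1369/2 - 12231)*(1/49522) = -11685/(-25831/2)*(1/49522) = -11685*(-2/25831)*(1/49522) = (23370/25831)*(1/49522) = 11685/639601391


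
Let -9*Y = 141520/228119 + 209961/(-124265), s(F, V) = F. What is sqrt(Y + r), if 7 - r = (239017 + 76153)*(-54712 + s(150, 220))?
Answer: 2*sqrt(31091253931293596920188376710685)/85041622605 ≈ 1.3113e+5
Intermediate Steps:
Y = 30310110559/255124867815 (Y = -(141520/228119 + 209961/(-124265))/9 = -(141520*(1/228119) + 209961*(-1/124265))/9 = -(141520/228119 - 209961/124265)/9 = -1/9*(-30310110559/28347207535) = 30310110559/255124867815 ≈ 0.11881)
r = 17196305547 (r = 7 - (239017 + 76153)*(-54712 + 150) = 7 - 315170*(-54562) = 7 - 1*(-17196305540) = 7 + 17196305540 = 17196305547)
sqrt(Y + r) = sqrt(30310110559/255124867815 + 17196305547) = sqrt(4387205179615036380364/255124867815) = 2*sqrt(31091253931293596920188376710685)/85041622605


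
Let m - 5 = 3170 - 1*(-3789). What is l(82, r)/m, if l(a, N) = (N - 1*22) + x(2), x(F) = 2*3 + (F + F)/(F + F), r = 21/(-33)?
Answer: -43/19151 ≈ -0.0022453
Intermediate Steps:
m = 6964 (m = 5 + (3170 - 1*(-3789)) = 5 + (3170 + 3789) = 5 + 6959 = 6964)
r = -7/11 (r = 21*(-1/33) = -7/11 ≈ -0.63636)
x(F) = 7 (x(F) = 6 + (2*F)/((2*F)) = 6 + (2*F)*(1/(2*F)) = 6 + 1 = 7)
l(a, N) = -15 + N (l(a, N) = (N - 1*22) + 7 = (N - 22) + 7 = (-22 + N) + 7 = -15 + N)
l(82, r)/m = (-15 - 7/11)/6964 = -172/11*1/6964 = -43/19151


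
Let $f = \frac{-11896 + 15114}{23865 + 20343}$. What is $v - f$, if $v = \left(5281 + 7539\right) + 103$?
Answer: $\frac{285648383}{22104} \approx 12923.0$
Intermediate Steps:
$f = \frac{1609}{22104}$ ($f = \frac{3218}{44208} = 3218 \cdot \frac{1}{44208} = \frac{1609}{22104} \approx 0.072792$)
$v = 12923$ ($v = 12820 + 103 = 12923$)
$v - f = 12923 - \frac{1609}{22104} = \frac{285648383}{22104}$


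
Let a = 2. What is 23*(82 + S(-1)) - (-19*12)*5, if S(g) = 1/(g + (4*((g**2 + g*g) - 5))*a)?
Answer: 75627/25 ≈ 3025.1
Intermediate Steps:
S(g) = 1/(-40 + g + 16*g**2) (S(g) = 1/(g + (4*((g**2 + g*g) - 5))*2) = 1/(g + (4*((g**2 + g**2) - 5))*2) = 1/(g + (4*(2*g**2 - 5))*2) = 1/(g + (4*(-5 + 2*g**2))*2) = 1/(g + (-20 + 8*g**2)*2) = 1/(g + (-40 + 16*g**2)) = 1/(-40 + g + 16*g**2))
23*(82 + S(-1)) - (-19*12)*5 = 23*(82 + 1/(-40 - 1 + 16*(-1)**2)) - (-19*12)*5 = 23*(82 + 1/(-40 - 1 + 16*1)) - (-228)*5 = 23*(82 + 1/(-40 - 1 + 16)) - 1*(-1140) = 23*(82 + 1/(-25)) + 1140 = 23*(82 - 1/25) + 1140 = 23*(2049/25) + 1140 = 47127/25 + 1140 = 75627/25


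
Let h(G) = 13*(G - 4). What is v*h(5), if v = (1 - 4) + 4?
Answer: 13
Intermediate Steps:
h(G) = -52 + 13*G (h(G) = 13*(-4 + G) = -52 + 13*G)
v = 1 (v = -3 + 4 = 1)
v*h(5) = 1*(-52 + 13*5) = 1*(-52 + 65) = 1*13 = 13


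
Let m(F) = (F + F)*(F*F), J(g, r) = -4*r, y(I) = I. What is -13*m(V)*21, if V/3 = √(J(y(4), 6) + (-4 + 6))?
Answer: 324324*I*√22 ≈ 1.5212e+6*I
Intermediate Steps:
V = 3*I*√22 (V = 3*√(-4*6 + (-4 + 6)) = 3*√(-24 + 2) = 3*√(-22) = 3*(I*√22) = 3*I*√22 ≈ 14.071*I)
m(F) = 2*F³ (m(F) = (2*F)*F² = 2*F³)
-13*m(V)*21 = -26*(3*I*√22)³*21 = -26*(-594*I*√22)*21 = -(-15444)*I*√22*21 = (15444*I*√22)*21 = 324324*I*√22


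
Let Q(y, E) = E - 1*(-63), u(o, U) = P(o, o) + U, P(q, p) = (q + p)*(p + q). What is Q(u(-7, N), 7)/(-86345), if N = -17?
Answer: -2/2467 ≈ -0.00081070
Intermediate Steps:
P(q, p) = (p + q)**2 (P(q, p) = (p + q)*(p + q) = (p + q)**2)
u(o, U) = U + 4*o**2 (u(o, U) = (o + o)**2 + U = (2*o)**2 + U = 4*o**2 + U = U + 4*o**2)
Q(y, E) = 63 + E (Q(y, E) = E + 63 = 63 + E)
Q(u(-7, N), 7)/(-86345) = (63 + 7)/(-86345) = 70*(-1/86345) = -2/2467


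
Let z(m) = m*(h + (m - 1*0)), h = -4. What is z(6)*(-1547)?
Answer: -18564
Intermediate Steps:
z(m) = m*(-4 + m) (z(m) = m*(-4 + (m - 1*0)) = m*(-4 + (m + 0)) = m*(-4 + m))
z(6)*(-1547) = (6*(-4 + 6))*(-1547) = (6*2)*(-1547) = 12*(-1547) = -18564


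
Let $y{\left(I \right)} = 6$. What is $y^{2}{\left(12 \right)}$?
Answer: $36$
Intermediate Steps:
$y^{2}{\left(12 \right)} = 6^{2} = 36$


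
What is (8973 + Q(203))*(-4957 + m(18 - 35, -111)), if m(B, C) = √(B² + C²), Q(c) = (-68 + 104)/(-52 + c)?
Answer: -6716531763/151 + 1354959*√12610/151 ≈ -4.3473e+7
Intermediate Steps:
Q(c) = 36/(-52 + c)
(8973 + Q(203))*(-4957 + m(18 - 35, -111)) = (8973 + 36/(-52 + 203))*(-4957 + √((18 - 35)² + (-111)²)) = (8973 + 36/151)*(-4957 + √((-17)² + 12321)) = (8973 + 36*(1/151))*(-4957 + √(289 + 12321)) = (8973 + 36/151)*(-4957 + √12610) = 1354959*(-4957 + √12610)/151 = -6716531763/151 + 1354959*√12610/151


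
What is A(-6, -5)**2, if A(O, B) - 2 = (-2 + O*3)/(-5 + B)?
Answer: 16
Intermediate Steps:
A(O, B) = 2 + (-2 + 3*O)/(-5 + B) (A(O, B) = 2 + (-2 + O*3)/(-5 + B) = 2 + (-2 + 3*O)/(-5 + B))
A(-6, -5)**2 = ((-12 + 2*(-5) + 3*(-6))/(-5 - 5))**2 = ((-12 - 10 - 18)/(-10))**2 = (-1/10*(-40))**2 = 4**2 = 16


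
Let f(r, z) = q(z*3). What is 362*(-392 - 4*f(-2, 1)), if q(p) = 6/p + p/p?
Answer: -146248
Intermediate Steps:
q(p) = 1 + 6/p (q(p) = 6/p + 1 = 1 + 6/p)
f(r, z) = (6 + 3*z)/(3*z) (f(r, z) = (6 + z*3)/((z*3)) = (6 + 3*z)/((3*z)) = (1/(3*z))*(6 + 3*z) = (6 + 3*z)/(3*z))
362*(-392 - 4*f(-2, 1)) = 362*(-392 - 4*(2 + 1)/1) = 362*(-392 - 4*3) = 362*(-392 - 12) = 362*(-404) = -146248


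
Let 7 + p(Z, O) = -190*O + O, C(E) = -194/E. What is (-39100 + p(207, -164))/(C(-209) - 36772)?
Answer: 1695199/7685154 ≈ 0.22058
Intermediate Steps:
p(Z, O) = -7 - 189*O (p(Z, O) = -7 + (-190*O + O) = -7 - 189*O)
(-39100 + p(207, -164))/(C(-209) - 36772) = (-39100 + (-7 - 189*(-164)))/(-194/(-209) - 36772) = (-39100 + (-7 + 30996))/(-194*(-1/209) - 36772) = (-39100 + 30989)/(194/209 - 36772) = -8111/(-7685154/209) = -8111*(-209/7685154) = 1695199/7685154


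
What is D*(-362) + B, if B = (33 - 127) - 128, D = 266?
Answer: -96514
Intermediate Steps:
B = -222 (B = -94 - 128 = -222)
D*(-362) + B = 266*(-362) - 222 = -96292 - 222 = -96514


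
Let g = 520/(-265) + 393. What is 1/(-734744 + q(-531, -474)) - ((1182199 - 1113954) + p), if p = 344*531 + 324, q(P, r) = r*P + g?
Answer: -6426772530578/25580925 ≈ -2.5123e+5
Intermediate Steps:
g = 20725/53 (g = 520*(-1/265) + 393 = -104/53 + 393 = 20725/53 ≈ 391.04)
q(P, r) = 20725/53 + P*r (q(P, r) = r*P + 20725/53 = P*r + 20725/53 = 20725/53 + P*r)
p = 182988 (p = 182664 + 324 = 182988)
1/(-734744 + q(-531, -474)) - ((1182199 - 1113954) + p) = 1/(-734744 + (20725/53 - 531*(-474))) - ((1182199 - 1113954) + 182988) = 1/(-734744 + (20725/53 + 251694)) - (68245 + 182988) = 1/(-734744 + 13360507/53) - 1*251233 = 1/(-25580925/53) - 251233 = -53/25580925 - 251233 = -6426772530578/25580925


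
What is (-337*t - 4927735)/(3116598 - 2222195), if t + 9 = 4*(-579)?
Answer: -4144210/894403 ≈ -4.6335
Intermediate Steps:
t = -2325 (t = -9 + 4*(-579) = -9 - 2316 = -2325)
(-337*t - 4927735)/(3116598 - 2222195) = (-337*(-2325) - 4927735)/(3116598 - 2222195) = (783525 - 4927735)/894403 = -4144210*1/894403 = -4144210/894403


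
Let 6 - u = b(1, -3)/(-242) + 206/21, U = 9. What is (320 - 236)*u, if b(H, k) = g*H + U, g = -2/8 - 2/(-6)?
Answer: -76677/242 ≈ -316.85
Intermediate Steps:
g = 1/12 (g = -2*⅛ - 2*(-⅙) = -¼ + ⅓ = 1/12 ≈ 0.083333)
b(H, k) = 9 + H/12 (b(H, k) = H/12 + 9 = 9 + H/12)
u = -25559/6776 (u = 6 - ((9 + (1/12)*1)/(-242) + 206/21) = 6 - ((9 + 1/12)*(-1/242) + 206*(1/21)) = 6 - ((109/12)*(-1/242) + 206/21) = 6 - (-109/2904 + 206/21) = 6 - 1*66215/6776 = 6 - 66215/6776 = -25559/6776 ≈ -3.7720)
(320 - 236)*u = (320 - 236)*(-25559/6776) = 84*(-25559/6776) = -76677/242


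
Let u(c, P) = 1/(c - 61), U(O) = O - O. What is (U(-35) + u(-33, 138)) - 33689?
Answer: -3166767/94 ≈ -33689.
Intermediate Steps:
U(O) = 0
u(c, P) = 1/(-61 + c)
(U(-35) + u(-33, 138)) - 33689 = (0 + 1/(-61 - 33)) - 33689 = (0 + 1/(-94)) - 33689 = (0 - 1/94) - 33689 = -1/94 - 33689 = -3166767/94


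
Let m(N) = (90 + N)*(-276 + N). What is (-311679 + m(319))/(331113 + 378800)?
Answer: -294092/709913 ≈ -0.41426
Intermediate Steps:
m(N) = (-276 + N)*(90 + N)
(-311679 + m(319))/(331113 + 378800) = (-311679 + (-24840 + 319² - 186*319))/(331113 + 378800) = (-311679 + (-24840 + 101761 - 59334))/709913 = (-311679 + 17587)*(1/709913) = -294092*1/709913 = -294092/709913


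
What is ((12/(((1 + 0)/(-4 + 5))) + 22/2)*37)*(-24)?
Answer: -20424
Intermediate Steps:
((12/(((1 + 0)/(-4 + 5))) + 22/2)*37)*(-24) = ((12/((1/1)) + 22*(1/2))*37)*(-24) = ((12/((1*1)) + 11)*37)*(-24) = ((12/1 + 11)*37)*(-24) = ((12*1 + 11)*37)*(-24) = ((12 + 11)*37)*(-24) = (23*37)*(-24) = 851*(-24) = -20424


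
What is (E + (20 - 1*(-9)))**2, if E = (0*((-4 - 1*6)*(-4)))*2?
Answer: 841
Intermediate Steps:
E = 0 (E = (0*((-4 - 6)*(-4)))*2 = (0*(-10*(-4)))*2 = (0*40)*2 = 0*2 = 0)
(E + (20 - 1*(-9)))**2 = (0 + (20 - 1*(-9)))**2 = (0 + (20 + 9))**2 = (0 + 29)**2 = 29**2 = 841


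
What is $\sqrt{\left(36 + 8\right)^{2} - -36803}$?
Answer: $\sqrt{38739} \approx 196.82$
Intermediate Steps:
$\sqrt{\left(36 + 8\right)^{2} - -36803} = \sqrt{44^{2} + 36803} = \sqrt{1936 + 36803} = \sqrt{38739}$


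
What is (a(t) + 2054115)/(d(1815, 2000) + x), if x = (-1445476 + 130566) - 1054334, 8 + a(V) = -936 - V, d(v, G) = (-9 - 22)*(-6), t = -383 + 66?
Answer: -342248/394843 ≈ -0.86680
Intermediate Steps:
t = -317
d(v, G) = 186 (d(v, G) = -31*(-6) = 186)
a(V) = -944 - V (a(V) = -8 + (-936 - V) = -944 - V)
x = -2369244 (x = -1314910 - 1054334 = -2369244)
(a(t) + 2054115)/(d(1815, 2000) + x) = ((-944 - 1*(-317)) + 2054115)/(186 - 2369244) = ((-944 + 317) + 2054115)/(-2369058) = (-627 + 2054115)*(-1/2369058) = 2053488*(-1/2369058) = -342248/394843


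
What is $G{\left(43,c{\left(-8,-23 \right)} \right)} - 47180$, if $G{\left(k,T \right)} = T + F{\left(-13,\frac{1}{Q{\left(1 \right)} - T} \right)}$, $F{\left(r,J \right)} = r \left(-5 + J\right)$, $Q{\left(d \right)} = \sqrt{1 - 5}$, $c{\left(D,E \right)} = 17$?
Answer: $- \frac{13799493}{293} + \frac{26 i}{293} \approx -47097.0 + 0.088737 i$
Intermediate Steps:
$Q{\left(d \right)} = 2 i$ ($Q{\left(d \right)} = \sqrt{-4} = 2 i$)
$G{\left(k,T \right)} = 65 + T - \frac{13}{- T + 2 i}$ ($G{\left(k,T \right)} = T - 13 \left(-5 + \frac{1}{2 i - T}\right) = T - 13 \left(-5 + \frac{1}{- T + 2 i}\right) = T + \left(65 - \frac{13}{- T + 2 i}\right) = 65 + T - \frac{13}{- T + 2 i}$)
$G{\left(43,c{\left(-8,-23 \right)} \right)} - 47180 = \frac{13 + \left(65 + 17\right) \left(17 - 2 i\right)}{17 - 2 i} - 47180 = \frac{17 + 2 i}{293} \left(13 + 82 \left(17 - 2 i\right)\right) - 47180 = \frac{17 + 2 i}{293} \left(13 + \left(1394 - 164 i\right)\right) - 47180 = \frac{17 + 2 i}{293} \left(1407 - 164 i\right) - 47180 = \frac{\left(17 + 2 i\right) \left(1407 - 164 i\right)}{293} - 47180 = -47180 + \frac{\left(17 + 2 i\right) \left(1407 - 164 i\right)}{293}$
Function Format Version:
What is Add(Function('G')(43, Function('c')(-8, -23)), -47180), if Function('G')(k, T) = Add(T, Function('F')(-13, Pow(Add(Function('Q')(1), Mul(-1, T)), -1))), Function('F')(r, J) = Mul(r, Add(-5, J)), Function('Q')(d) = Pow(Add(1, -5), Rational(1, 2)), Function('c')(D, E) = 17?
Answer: Add(Rational(-13799493, 293), Mul(Rational(26, 293), I)) ≈ Add(-47097., Mul(0.088737, I))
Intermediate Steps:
Function('Q')(d) = Mul(2, I) (Function('Q')(d) = Pow(-4, Rational(1, 2)) = Mul(2, I))
Function('G')(k, T) = Add(65, T, Mul(-13, Pow(Add(Mul(-1, T), Mul(2, I)), -1))) (Function('G')(k, T) = Add(T, Mul(-13, Add(-5, Pow(Add(Mul(2, I), Mul(-1, T)), -1)))) = Add(T, Mul(-13, Add(-5, Pow(Add(Mul(-1, T), Mul(2, I)), -1)))) = Add(T, Add(65, Mul(-13, Pow(Add(Mul(-1, T), Mul(2, I)), -1)))) = Add(65, T, Mul(-13, Pow(Add(Mul(-1, T), Mul(2, I)), -1))))
Add(Function('G')(43, Function('c')(-8, -23)), -47180) = Add(Mul(Pow(Add(17, Mul(-2, I)), -1), Add(13, Mul(Add(65, 17), Add(17, Mul(-2, I))))), -47180) = Add(Mul(Mul(Rational(1, 293), Add(17, Mul(2, I))), Add(13, Mul(82, Add(17, Mul(-2, I))))), -47180) = Add(Mul(Mul(Rational(1, 293), Add(17, Mul(2, I))), Add(13, Add(1394, Mul(-164, I)))), -47180) = Add(Mul(Mul(Rational(1, 293), Add(17, Mul(2, I))), Add(1407, Mul(-164, I))), -47180) = Add(Mul(Rational(1, 293), Add(17, Mul(2, I)), Add(1407, Mul(-164, I))), -47180) = Add(-47180, Mul(Rational(1, 293), Add(17, Mul(2, I)), Add(1407, Mul(-164, I))))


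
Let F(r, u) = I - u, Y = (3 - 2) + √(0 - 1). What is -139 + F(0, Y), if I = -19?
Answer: -159 - I ≈ -159.0 - 1.0*I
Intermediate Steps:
Y = 1 + I (Y = 1 + √(-1) = 1 + I ≈ 1.0 + 1.0*I)
F(r, u) = -19 - u
-139 + F(0, Y) = -139 + (-19 - (1 + I)) = -139 + (-19 + (-1 - I)) = -139 + (-20 - I) = -159 - I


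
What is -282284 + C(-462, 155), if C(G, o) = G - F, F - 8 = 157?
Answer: -282911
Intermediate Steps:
F = 165 (F = 8 + 157 = 165)
C(G, o) = -165 + G (C(G, o) = G - 1*165 = G - 165 = -165 + G)
-282284 + C(-462, 155) = -282284 + (-165 - 462) = -282284 - 627 = -282911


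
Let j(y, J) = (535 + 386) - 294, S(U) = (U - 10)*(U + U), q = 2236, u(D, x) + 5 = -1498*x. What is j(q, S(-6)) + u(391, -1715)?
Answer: 2569692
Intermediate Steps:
u(D, x) = -5 - 1498*x
S(U) = 2*U*(-10 + U) (S(U) = (-10 + U)*(2*U) = 2*U*(-10 + U))
j(y, J) = 627 (j(y, J) = 921 - 294 = 627)
j(q, S(-6)) + u(391, -1715) = 627 + (-5 - 1498*(-1715)) = 627 + (-5 + 2569070) = 627 + 2569065 = 2569692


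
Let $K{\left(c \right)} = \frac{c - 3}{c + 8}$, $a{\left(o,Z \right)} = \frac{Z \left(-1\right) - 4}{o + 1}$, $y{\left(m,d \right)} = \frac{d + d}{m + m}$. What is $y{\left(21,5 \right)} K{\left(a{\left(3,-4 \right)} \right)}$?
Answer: $- \frac{5}{56} \approx -0.089286$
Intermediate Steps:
$y{\left(m,d \right)} = \frac{d}{m}$ ($y{\left(m,d \right)} = \frac{2 d}{2 m} = 2 d \frac{1}{2 m} = \frac{d}{m}$)
$a{\left(o,Z \right)} = \frac{-4 - Z}{1 + o}$ ($a{\left(o,Z \right)} = \frac{- Z - 4}{1 + o} = \frac{-4 - Z}{1 + o}$)
$K{\left(c \right)} = \frac{-3 + c}{8 + c}$
$y{\left(21,5 \right)} K{\left(a{\left(3,-4 \right)} \right)} = \frac{5}{21} \frac{-3 + \frac{-4 - -4}{1 + 3}}{8 + \frac{-4 - -4}{1 + 3}} = 5 \cdot \frac{1}{21} \frac{-3 + \frac{-4 + 4}{4}}{8 + \frac{-4 + 4}{4}} = \frac{5 \frac{-3 + \frac{1}{4} \cdot 0}{8 + \frac{1}{4} \cdot 0}}{21} = \frac{5 \frac{-3 + 0}{8 + 0}}{21} = \frac{5 \cdot \frac{1}{8} \left(-3\right)}{21} = \frac{5}{21} \left(- \frac{3}{8}\right) = - \frac{5}{56}$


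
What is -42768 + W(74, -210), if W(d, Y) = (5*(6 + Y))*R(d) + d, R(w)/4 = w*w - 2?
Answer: -22376614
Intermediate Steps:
R(w) = -8 + 4*w² (R(w) = 4*(w*w - 2) = 4*(w² - 2) = 4*(-2 + w²) = -8 + 4*w²)
W(d, Y) = d + (-8 + 4*d²)*(30 + 5*Y) (W(d, Y) = (5*(6 + Y))*(-8 + 4*d²) + d = (30 + 5*Y)*(-8 + 4*d²) + d = (-8 + 4*d²)*(30 + 5*Y) + d = d + (-8 + 4*d²)*(30 + 5*Y))
-42768 + W(74, -210) = -42768 + (-240 + 74 + 120*74² + 20*(-210)*(-2 + 74²)) = -42768 + (-240 + 74 + 120*5476 + 20*(-210)*(-2 + 5476)) = -42768 + (-240 + 74 + 657120 + 20*(-210)*5474) = -42768 + (-240 + 74 + 657120 - 22990800) = -42768 - 22333846 = -22376614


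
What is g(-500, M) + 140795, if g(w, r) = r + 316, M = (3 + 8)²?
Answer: 141232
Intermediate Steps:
M = 121 (M = 11² = 121)
g(w, r) = 316 + r
g(-500, M) + 140795 = (316 + 121) + 140795 = 437 + 140795 = 141232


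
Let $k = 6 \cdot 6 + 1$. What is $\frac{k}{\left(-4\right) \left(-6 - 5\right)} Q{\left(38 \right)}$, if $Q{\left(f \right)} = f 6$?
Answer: $\frac{2109}{11} \approx 191.73$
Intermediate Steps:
$Q{\left(f \right)} = 6 f$
$k = 37$ ($k = 36 + 1 = 37$)
$\frac{k}{\left(-4\right) \left(-6 - 5\right)} Q{\left(38 \right)} = \frac{37}{\left(-4\right) \left(-6 - 5\right)} 6 \cdot 38 = \frac{37}{\left(-4\right) \left(-11\right)} 228 = \frac{37}{44} \cdot 228 = \frac{2109}{11}$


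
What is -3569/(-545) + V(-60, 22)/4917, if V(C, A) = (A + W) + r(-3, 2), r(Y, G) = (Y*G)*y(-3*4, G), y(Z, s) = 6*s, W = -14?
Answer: 17513893/2679765 ≈ 6.5356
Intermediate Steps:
r(Y, G) = 6*Y*G² (r(Y, G) = (Y*G)*(6*G) = (G*Y)*(6*G) = 6*Y*G²)
V(C, A) = -86 + A (V(C, A) = (A - 14) + 6*(-3)*2² = (-14 + A) + 6*(-3)*4 = (-14 + A) - 72 = -86 + A)
-3569/(-545) + V(-60, 22)/4917 = -3569/(-545) + (-86 + 22)/4917 = -3569*(-1/545) - 64*1/4917 = 3569/545 - 64/4917 = 17513893/2679765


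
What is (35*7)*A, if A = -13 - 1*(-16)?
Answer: 735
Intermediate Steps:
A = 3 (A = -13 + 16 = 3)
(35*7)*A = (35*7)*3 = 245*3 = 735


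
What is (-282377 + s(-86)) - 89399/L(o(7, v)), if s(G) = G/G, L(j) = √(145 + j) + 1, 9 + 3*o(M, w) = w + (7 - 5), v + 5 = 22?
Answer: -124541995/442 - 89399*√1335/442 ≈ -2.8916e+5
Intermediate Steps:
v = 17 (v = -5 + 22 = 17)
o(M, w) = -7/3 + w/3 (o(M, w) = -3 + (w + (7 - 5))/3 = -3 + (w + 2)/3 = -3 + (2 + w)/3 = -3 + (⅔ + w/3) = -7/3 + w/3)
L(j) = 1 + √(145 + j)
s(G) = 1
(-282377 + s(-86)) - 89399/L(o(7, v)) = (-282377 + 1) - 89399/(1 + √(145 + (-7/3 + (⅓)*17))) = -282376 - 89399/(1 + √(145 + (-7/3 + 17/3))) = -282376 - 89399/(1 + √(145 + 10/3)) = -282376 - 89399/(1 + √(445/3)) = -282376 - 89399/(1 + √1335/3)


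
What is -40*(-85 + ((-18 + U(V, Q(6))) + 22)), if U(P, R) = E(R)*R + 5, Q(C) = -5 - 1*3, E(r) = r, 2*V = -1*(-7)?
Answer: 480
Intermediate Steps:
V = 7/2 (V = (-1*(-7))/2 = (½)*7 = 7/2 ≈ 3.5000)
Q(C) = -8 (Q(C) = -5 - 3 = -8)
U(P, R) = 5 + R² (U(P, R) = R*R + 5 = R² + 5 = 5 + R²)
-40*(-85 + ((-18 + U(V, Q(6))) + 22)) = -40*(-85 + ((-18 + (5 + (-8)²)) + 22)) = -40*(-85 + ((-18 + (5 + 64)) + 22)) = -40*(-85 + ((-18 + 69) + 22)) = -40*(-85 + (51 + 22)) = -40*(-85 + 73) = -40*(-12) = 480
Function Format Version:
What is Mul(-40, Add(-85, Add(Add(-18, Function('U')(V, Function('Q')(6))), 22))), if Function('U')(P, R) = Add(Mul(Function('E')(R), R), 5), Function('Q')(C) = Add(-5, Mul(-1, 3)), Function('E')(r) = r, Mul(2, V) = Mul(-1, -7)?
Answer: 480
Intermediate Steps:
V = Rational(7, 2) (V = Mul(Rational(1, 2), Mul(-1, -7)) = Mul(Rational(1, 2), 7) = Rational(7, 2) ≈ 3.5000)
Function('Q')(C) = -8 (Function('Q')(C) = Add(-5, -3) = -8)
Function('U')(P, R) = Add(5, Pow(R, 2)) (Function('U')(P, R) = Add(Mul(R, R), 5) = Add(Pow(R, 2), 5) = Add(5, Pow(R, 2)))
Mul(-40, Add(-85, Add(Add(-18, Function('U')(V, Function('Q')(6))), 22))) = Mul(-40, Add(-85, Add(Add(-18, Add(5, Pow(-8, 2))), 22))) = Mul(-40, Add(-85, Add(Add(-18, Add(5, 64)), 22))) = Mul(-40, Add(-85, Add(Add(-18, 69), 22))) = Mul(-40, Add(-85, Add(51, 22))) = Mul(-40, Add(-85, 73)) = Mul(-40, -12) = 480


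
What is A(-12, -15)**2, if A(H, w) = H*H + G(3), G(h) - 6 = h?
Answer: 23409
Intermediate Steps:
G(h) = 6 + h
A(H, w) = 9 + H**2 (A(H, w) = H*H + (6 + 3) = H**2 + 9 = 9 + H**2)
A(-12, -15)**2 = (9 + (-12)**2)**2 = (9 + 144)**2 = 153**2 = 23409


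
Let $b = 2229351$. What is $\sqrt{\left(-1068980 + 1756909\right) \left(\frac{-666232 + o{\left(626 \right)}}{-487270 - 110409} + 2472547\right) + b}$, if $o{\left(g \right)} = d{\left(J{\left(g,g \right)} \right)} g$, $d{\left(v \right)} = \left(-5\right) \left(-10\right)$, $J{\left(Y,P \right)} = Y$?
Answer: $\frac{\sqrt{607610013969121527256286}}{597679} \approx 1.3042 \cdot 10^{6}$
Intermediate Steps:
$d{\left(v \right)} = 50$
$o{\left(g \right)} = 50 g$
$\sqrt{\left(-1068980 + 1756909\right) \left(\frac{-666232 + o{\left(626 \right)}}{-487270 - 110409} + 2472547\right) + b} = \sqrt{\left(-1068980 + 1756909\right) \left(\frac{-666232 + 50 \cdot 626}{-487270 - 110409} + 2472547\right) + 2229351} = \sqrt{687929 \left(\frac{-666232 + 31300}{-597679} + 2472547\right) + 2229351} = \sqrt{687929 \left(\left(-634932\right) \left(- \frac{1}{597679}\right) + 2472547\right) + 2229351} = \sqrt{687929 \left(\frac{634932}{597679} + 2472547\right) + 2229351} = \sqrt{687929 \cdot \frac{1477790053345}{597679} + 2229351} = \sqrt{\frac{1016614633607572505}{597679} + 2229351} = \sqrt{\frac{1016615966043848834}{597679}} = \frac{\sqrt{607610013969121527256286}}{597679}$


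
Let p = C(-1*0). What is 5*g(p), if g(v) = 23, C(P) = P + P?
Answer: 115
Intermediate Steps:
C(P) = 2*P
p = 0 (p = 2*(-1*0) = 2*0 = 0)
5*g(p) = 5*23 = 115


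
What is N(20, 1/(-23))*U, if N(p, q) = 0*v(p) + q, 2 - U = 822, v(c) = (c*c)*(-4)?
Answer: 820/23 ≈ 35.652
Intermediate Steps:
v(c) = -4*c**2 (v(c) = c**2*(-4) = -4*c**2)
U = -820 (U = 2 - 1*822 = 2 - 822 = -820)
N(p, q) = q (N(p, q) = 0*(-4*p**2) + q = 0 + q = q)
N(20, 1/(-23))*U = -820/(-23) = -1/23*(-820) = 820/23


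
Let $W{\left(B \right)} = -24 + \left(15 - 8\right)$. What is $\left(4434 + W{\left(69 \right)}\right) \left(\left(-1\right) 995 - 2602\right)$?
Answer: $-15887949$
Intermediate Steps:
$W{\left(B \right)} = -17$ ($W{\left(B \right)} = -24 + 7 = -17$)
$\left(4434 + W{\left(69 \right)}\right) \left(\left(-1\right) 995 - 2602\right) = \left(4434 - 17\right) \left(\left(-1\right) 995 - 2602\right) = 4417 \left(-995 - 2602\right) = 4417 \left(-3597\right) = -15887949$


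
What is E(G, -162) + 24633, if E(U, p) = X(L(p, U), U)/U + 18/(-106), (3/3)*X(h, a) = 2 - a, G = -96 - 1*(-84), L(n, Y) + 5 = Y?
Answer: 7832869/318 ≈ 24632.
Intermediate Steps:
L(n, Y) = -5 + Y
G = -12 (G = -96 + 84 = -12)
X(h, a) = 2 - a
E(U, p) = -9/53 + (2 - U)/U (E(U, p) = (2 - U)/U + 18/(-106) = (2 - U)/U + 18*(-1/106) = (2 - U)/U - 9/53 = -9/53 + (2 - U)/U)
E(G, -162) + 24633 = (-62/53 + 2/(-12)) + 24633 = (-62/53 + 2*(-1/12)) + 24633 = (-62/53 - ⅙) + 24633 = -425/318 + 24633 = 7832869/318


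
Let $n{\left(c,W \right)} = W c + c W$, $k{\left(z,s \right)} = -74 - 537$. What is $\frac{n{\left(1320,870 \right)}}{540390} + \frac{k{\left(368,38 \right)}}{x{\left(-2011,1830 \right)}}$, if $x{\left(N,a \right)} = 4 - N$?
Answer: $\frac{11020189}{2792015} \approx 3.947$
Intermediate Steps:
$k{\left(z,s \right)} = -611$ ($k{\left(z,s \right)} = -74 - 537 = -611$)
$n{\left(c,W \right)} = 2 W c$ ($n{\left(c,W \right)} = W c + W c = 2 W c$)
$\frac{n{\left(1320,870 \right)}}{540390} + \frac{k{\left(368,38 \right)}}{x{\left(-2011,1830 \right)}} = \frac{2 \cdot 870 \cdot 1320}{540390} - \frac{611}{4 - -2011} = 2296800 \cdot \frac{1}{540390} - \frac{611}{4 + 2011} = \frac{76560}{18013} - \frac{611}{2015} = \frac{76560}{18013} - \frac{47}{155} = \frac{11020189}{2792015}$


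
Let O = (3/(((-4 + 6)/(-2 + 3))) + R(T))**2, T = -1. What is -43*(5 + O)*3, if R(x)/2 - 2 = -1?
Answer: -8901/4 ≈ -2225.3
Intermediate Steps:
R(x) = 2 (R(x) = 4 + 2*(-1) = 4 - 2 = 2)
O = 49/4 (O = (3/(((-4 + 6)/(-2 + 3))) + 2)**2 = (3/((2/1)) + 2)**2 = (3/((2*1)) + 2)**2 = (3/2 + 2)**2 = (7/2)**2 = 49/4 ≈ 12.250)
-43*(5 + O)*3 = -43*(5 + 49/4)*3 = -2967*3/4 = -43*207/4 = -8901/4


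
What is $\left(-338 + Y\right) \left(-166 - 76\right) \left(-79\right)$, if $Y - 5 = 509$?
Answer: $3364768$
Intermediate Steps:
$Y = 514$ ($Y = 5 + 509 = 514$)
$\left(-338 + Y\right) \left(-166 - 76\right) \left(-79\right) = \left(-338 + 514\right) \left(-166 - 76\right) \left(-79\right) = 176 \left(-242\right) \left(-79\right) = \left(-42592\right) \left(-79\right) = 3364768$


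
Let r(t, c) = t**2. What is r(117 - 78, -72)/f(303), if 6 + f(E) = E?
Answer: 169/33 ≈ 5.1212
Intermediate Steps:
f(E) = -6 + E
r(117 - 78, -72)/f(303) = (117 - 78)**2/(-6 + 303) = 39**2/297 = 1521*(1/297) = 169/33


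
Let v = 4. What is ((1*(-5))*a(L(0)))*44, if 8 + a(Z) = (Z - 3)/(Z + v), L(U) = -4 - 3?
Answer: 3080/3 ≈ 1026.7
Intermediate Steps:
L(U) = -7
a(Z) = -8 + (-3 + Z)/(4 + Z) (a(Z) = -8 + (Z - 3)/(Z + 4) = -8 + (-3 + Z)/(4 + Z))
((1*(-5))*a(L(0)))*44 = ((1*(-5))*(7*(-5 - 1*(-7))/(4 - 7)))*44 = -35*(-5 + 7)/(-3)*44 = -35*(-1)*2/3*44 = -5*(-14/3)*44 = (70/3)*44 = 3080/3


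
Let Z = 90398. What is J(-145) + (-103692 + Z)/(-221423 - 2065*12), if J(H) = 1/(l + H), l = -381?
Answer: 6746441/129502778 ≈ 0.052095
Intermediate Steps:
J(H) = 1/(-381 + H)
J(-145) + (-103692 + Z)/(-221423 - 2065*12) = 1/(-381 - 145) + (-103692 + 90398)/(-221423 - 2065*12) = 1/(-526) - 13294/(-221423 - 24780) = -1/526 - 13294/(-246203) = -1/526 - 13294*(-1/246203) = -1/526 + 13294/246203 = 6746441/129502778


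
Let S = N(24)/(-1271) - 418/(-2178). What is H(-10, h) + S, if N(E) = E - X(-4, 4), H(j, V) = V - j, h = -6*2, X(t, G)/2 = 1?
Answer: -229687/125829 ≈ -1.8254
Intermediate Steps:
X(t, G) = 2 (X(t, G) = 2*1 = 2)
h = -12
N(E) = -2 + E (N(E) = E - 1*2 = E - 2 = -2 + E)
S = 21971/125829 (S = (-2 + 24)/(-1271) - 418/(-2178) = 22*(-1/1271) - 418*(-1/2178) = -22/1271 + 19/99 = 21971/125829 ≈ 0.17461)
H(-10, h) + S = (-12 - 1*(-10)) + 21971/125829 = (-12 + 10) + 21971/125829 = -2 + 21971/125829 = -229687/125829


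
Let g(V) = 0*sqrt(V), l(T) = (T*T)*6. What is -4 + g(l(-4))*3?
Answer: -4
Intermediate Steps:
l(T) = 6*T**2 (l(T) = T**2*6 = 6*T**2)
g(V) = 0
-4 + g(l(-4))*3 = -4 + 0*3 = -4 + 0 = -4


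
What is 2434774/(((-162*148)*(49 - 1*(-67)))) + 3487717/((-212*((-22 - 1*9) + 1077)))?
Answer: -640000645495/38546263152 ≈ -16.603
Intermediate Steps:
2434774/(((-162*148)*(49 - 1*(-67)))) + 3487717/((-212*((-22 - 1*9) + 1077))) = 2434774/((-23976*(49 + 67))) + 3487717/((-212*((-22 - 9) + 1077))) = 2434774/((-23976*116)) + 3487717/((-212*(-31 + 1077))) = 2434774/(-2781216) + 3487717/((-212*1046)) = 2434774*(-1/2781216) + 3487717/(-221752) = -1217387/1390608 + 3487717*(-1/221752) = -1217387/1390608 - 3487717/221752 = -640000645495/38546263152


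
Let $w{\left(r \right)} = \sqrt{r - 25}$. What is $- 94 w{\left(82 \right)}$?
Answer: $- 94 \sqrt{57} \approx -709.68$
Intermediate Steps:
$w{\left(r \right)} = \sqrt{-25 + r}$
$- 94 w{\left(82 \right)} = - 94 \sqrt{-25 + 82} = - 94 \sqrt{57}$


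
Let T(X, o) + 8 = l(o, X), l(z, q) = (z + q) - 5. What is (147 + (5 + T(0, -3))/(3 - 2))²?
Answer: 18496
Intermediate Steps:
l(z, q) = -5 + q + z (l(z, q) = (q + z) - 5 = -5 + q + z)
T(X, o) = -13 + X + o (T(X, o) = -8 + (-5 + X + o) = -13 + X + o)
(147 + (5 + T(0, -3))/(3 - 2))² = (147 + (5 + (-13 + 0 - 3))/(3 - 2))² = (147 + (5 - 16)/1)² = (147 + 1*(-11))² = (147 - 11)² = 136² = 18496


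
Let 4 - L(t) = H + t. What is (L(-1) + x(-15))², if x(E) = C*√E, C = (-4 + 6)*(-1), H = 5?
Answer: -60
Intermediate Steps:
L(t) = -1 - t (L(t) = 4 - (5 + t) = 4 + (-5 - t) = -1 - t)
C = -2 (C = 2*(-1) = -2)
x(E) = -2*√E
(L(-1) + x(-15))² = ((-1 - 1*(-1)) - 2*I*√15)² = ((-1 + 1) - 2*I*√15)² = (0 - 2*I*√15)² = (-2*I*√15)² = -60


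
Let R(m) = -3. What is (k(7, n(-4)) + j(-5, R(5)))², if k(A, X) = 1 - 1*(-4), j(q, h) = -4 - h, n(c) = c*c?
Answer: 16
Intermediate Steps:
n(c) = c²
k(A, X) = 5 (k(A, X) = 1 + 4 = 5)
(k(7, n(-4)) + j(-5, R(5)))² = (5 + (-4 - 1*(-3)))² = (5 + (-4 + 3))² = (5 - 1)² = 4² = 16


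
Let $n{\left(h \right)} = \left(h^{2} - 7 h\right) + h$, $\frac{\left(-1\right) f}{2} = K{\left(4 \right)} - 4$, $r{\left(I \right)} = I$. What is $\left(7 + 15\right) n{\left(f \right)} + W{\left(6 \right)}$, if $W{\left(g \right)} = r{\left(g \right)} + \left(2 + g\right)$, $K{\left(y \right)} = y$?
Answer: $14$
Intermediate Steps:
$W{\left(g \right)} = 2 + 2 g$ ($W{\left(g \right)} = g + \left(2 + g\right) = 2 + 2 g$)
$f = 0$ ($f = - 2 \left(4 - 4\right) = \left(-2\right) 0 = 0$)
$n{\left(h \right)} = h^{2} - 6 h$
$\left(7 + 15\right) n{\left(f \right)} + W{\left(6 \right)} = \left(7 + 15\right) 0 \left(-6 + 0\right) + \left(2 + 2 \cdot 6\right) = 22 \cdot 0 \left(-6\right) + \left(2 + 12\right) = 22 \cdot 0 + 14 = 0 + 14 = 14$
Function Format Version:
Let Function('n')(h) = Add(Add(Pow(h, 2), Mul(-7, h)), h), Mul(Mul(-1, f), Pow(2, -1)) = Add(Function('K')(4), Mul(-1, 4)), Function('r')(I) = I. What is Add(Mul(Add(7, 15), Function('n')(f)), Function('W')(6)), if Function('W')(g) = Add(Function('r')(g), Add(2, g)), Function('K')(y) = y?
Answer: 14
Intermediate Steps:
Function('W')(g) = Add(2, Mul(2, g)) (Function('W')(g) = Add(g, Add(2, g)) = Add(2, Mul(2, g)))
f = 0 (f = Mul(-2, Add(4, Mul(-1, 4))) = Mul(-2, Add(4, -4)) = Mul(-2, 0) = 0)
Function('n')(h) = Add(Pow(h, 2), Mul(-6, h))
Add(Mul(Add(7, 15), Function('n')(f)), Function('W')(6)) = Add(Mul(Add(7, 15), Mul(0, Add(-6, 0))), Add(2, Mul(2, 6))) = Add(Mul(22, Mul(0, -6)), Add(2, 12)) = Add(Mul(22, 0), 14) = Add(0, 14) = 14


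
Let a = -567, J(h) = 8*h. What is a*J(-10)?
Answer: 45360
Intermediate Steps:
a*J(-10) = -4536*(-10) = -567*(-80) = 45360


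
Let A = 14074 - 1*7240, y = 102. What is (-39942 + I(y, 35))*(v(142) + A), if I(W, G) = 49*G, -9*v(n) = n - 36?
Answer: -2347137800/9 ≈ -2.6079e+8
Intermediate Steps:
A = 6834 (A = 14074 - 7240 = 6834)
v(n) = 4 - n/9 (v(n) = -(n - 36)/9 = -(-36 + n)/9 = 4 - n/9)
(-39942 + I(y, 35))*(v(142) + A) = (-39942 + 49*35)*((4 - ⅑*142) + 6834) = (-39942 + 1715)*((4 - 142/9) + 6834) = -38227*(-106/9 + 6834) = -38227*61400/9 = -2347137800/9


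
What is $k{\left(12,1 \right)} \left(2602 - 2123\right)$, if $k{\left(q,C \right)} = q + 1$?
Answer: $6227$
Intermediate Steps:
$k{\left(q,C \right)} = 1 + q$
$k{\left(12,1 \right)} \left(2602 - 2123\right) = \left(1 + 12\right) \left(2602 - 2123\right) = 13 \cdot 479 = 6227$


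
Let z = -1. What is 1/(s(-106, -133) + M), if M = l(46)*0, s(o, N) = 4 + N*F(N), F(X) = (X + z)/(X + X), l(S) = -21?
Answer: -1/63 ≈ -0.015873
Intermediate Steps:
F(X) = (-1 + X)/(2*X) (F(X) = (X - 1)/(X + X) = (-1 + X)/((2*X)) = (-1 + X)*(1/(2*X)) = (-1 + X)/(2*X))
s(o, N) = 7/2 + N/2 (s(o, N) = 4 + N*((-1 + N)/(2*N)) = 4 + (-½ + N/2) = 7/2 + N/2)
M = 0 (M = -21*0 = 0)
1/(s(-106, -133) + M) = 1/((7/2 + (½)*(-133)) + 0) = 1/((7/2 - 133/2) + 0) = 1/(-63 + 0) = 1/(-63) = -1/63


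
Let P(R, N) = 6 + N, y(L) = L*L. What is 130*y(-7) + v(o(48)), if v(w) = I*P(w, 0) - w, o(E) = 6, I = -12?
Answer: 6292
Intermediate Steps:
y(L) = L**2
v(w) = -72 - w (v(w) = -12*(6 + 0) - w = -12*6 - w = -72 - w)
130*y(-7) + v(o(48)) = 130*(-7)**2 + (-72 - 1*6) = 130*49 + (-72 - 6) = 6370 - 78 = 6292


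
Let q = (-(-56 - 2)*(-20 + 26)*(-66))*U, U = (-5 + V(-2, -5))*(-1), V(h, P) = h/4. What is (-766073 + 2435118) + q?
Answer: 1542721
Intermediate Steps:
V(h, P) = h/4 (V(h, P) = h*(¼) = h/4)
U = 11/2 (U = (-5 + (¼)*(-2))*(-1) = (-5 - ½)*(-1) = -11/2*(-1) = 11/2 ≈ 5.5000)
q = -126324 (q = (-(-56 - 2)*(-20 + 26)*(-66))*(11/2) = (-(-58)*6*(-66))*(11/2) = (-1*(-348)*(-66))*(11/2) = (348*(-66))*(11/2) = -22968*11/2 = -126324)
(-766073 + 2435118) + q = (-766073 + 2435118) - 126324 = 1669045 - 126324 = 1542721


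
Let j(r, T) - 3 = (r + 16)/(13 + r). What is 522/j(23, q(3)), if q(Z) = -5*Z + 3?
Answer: 6264/49 ≈ 127.84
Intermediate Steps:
q(Z) = 3 - 5*Z
j(r, T) = 3 + (16 + r)/(13 + r) (j(r, T) = 3 + (r + 16)/(13 + r) = 3 + (16 + r)/(13 + r))
522/j(23, q(3)) = 522/(((55 + 4*23)/(13 + 23))) = 522/(((55 + 92)/36)) = 522/(((1/36)*147)) = 522/(49/12) = 522*(12/49) = 6264/49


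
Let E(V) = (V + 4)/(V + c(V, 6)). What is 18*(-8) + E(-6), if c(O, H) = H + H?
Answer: -433/3 ≈ -144.33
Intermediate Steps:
c(O, H) = 2*H
E(V) = (4 + V)/(12 + V) (E(V) = (V + 4)/(V + 2*6) = (4 + V)/(V + 12) = (4 + V)/(12 + V))
18*(-8) + E(-6) = 18*(-8) + (4 - 6)/(12 - 6) = -144 - 2/6 = -144 + (⅙)*(-2) = -144 - ⅓ = -433/3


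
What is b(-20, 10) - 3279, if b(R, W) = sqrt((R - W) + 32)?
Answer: -3279 + sqrt(2) ≈ -3277.6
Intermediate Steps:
b(R, W) = sqrt(32 + R - W)
b(-20, 10) - 3279 = sqrt(32 - 20 - 1*10) - 3279 = sqrt(32 - 20 - 10) - 3279 = sqrt(2) - 3279 = -3279 + sqrt(2)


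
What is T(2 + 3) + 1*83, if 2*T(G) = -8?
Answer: 79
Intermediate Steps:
T(G) = -4 (T(G) = (½)*(-8) = -4)
T(2 + 3) + 1*83 = -4 + 1*83 = -4 + 83 = 79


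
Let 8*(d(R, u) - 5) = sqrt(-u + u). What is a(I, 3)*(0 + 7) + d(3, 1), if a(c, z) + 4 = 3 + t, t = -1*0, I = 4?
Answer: -2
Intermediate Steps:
d(R, u) = 5 (d(R, u) = 5 + sqrt(-u + u)/8 = 5 + sqrt(0)/8 = 5 + (1/8)*0 = 5 + 0 = 5)
t = 0
a(c, z) = -1 (a(c, z) = -4 + (3 + 0) = -4 + 3 = -1)
a(I, 3)*(0 + 7) + d(3, 1) = -(0 + 7) + 5 = -1*7 + 5 = -7 + 5 = -2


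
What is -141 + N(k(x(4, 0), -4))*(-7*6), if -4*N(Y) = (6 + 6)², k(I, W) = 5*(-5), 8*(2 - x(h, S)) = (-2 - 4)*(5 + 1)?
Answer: 1371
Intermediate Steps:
x(h, S) = 13/2 (x(h, S) = 2 - (-2 - 4)*(5 + 1)/8 = 2 - (-3)*6/4 = 2 - ⅛*(-36) = 2 + 9/2 = 13/2)
k(I, W) = -25
N(Y) = -36 (N(Y) = -(6 + 6)²/4 = -¼*12² = -¼*144 = -36)
-141 + N(k(x(4, 0), -4))*(-7*6) = -141 - (-252)*6 = -141 - 36*(-42) = -141 + 1512 = 1371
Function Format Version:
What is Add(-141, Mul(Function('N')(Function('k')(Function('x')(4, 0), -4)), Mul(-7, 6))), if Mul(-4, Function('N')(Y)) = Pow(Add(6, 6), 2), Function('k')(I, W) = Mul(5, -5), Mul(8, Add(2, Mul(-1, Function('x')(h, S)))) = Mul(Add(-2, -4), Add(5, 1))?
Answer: 1371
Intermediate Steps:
Function('x')(h, S) = Rational(13, 2) (Function('x')(h, S) = Add(2, Mul(Rational(-1, 8), Mul(Add(-2, -4), Add(5, 1)))) = Add(2, Mul(Rational(-1, 8), Mul(-6, 6))) = Add(2, Mul(Rational(-1, 8), -36)) = Add(2, Rational(9, 2)) = Rational(13, 2))
Function('k')(I, W) = -25
Function('N')(Y) = -36 (Function('N')(Y) = Mul(Rational(-1, 4), Pow(Add(6, 6), 2)) = Mul(Rational(-1, 4), Pow(12, 2)) = Mul(Rational(-1, 4), 144) = -36)
Add(-141, Mul(Function('N')(Function('k')(Function('x')(4, 0), -4)), Mul(-7, 6))) = Add(-141, Mul(-36, Mul(-7, 6))) = Add(-141, Mul(-36, -42)) = Add(-141, 1512) = 1371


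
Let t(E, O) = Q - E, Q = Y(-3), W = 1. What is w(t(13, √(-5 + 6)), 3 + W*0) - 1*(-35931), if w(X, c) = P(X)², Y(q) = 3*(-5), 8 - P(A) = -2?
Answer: 36031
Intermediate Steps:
P(A) = 10 (P(A) = 8 - 1*(-2) = 8 + 2 = 10)
Y(q) = -15
Q = -15
t(E, O) = -15 - E
w(X, c) = 100 (w(X, c) = 10² = 100)
w(t(13, √(-5 + 6)), 3 + W*0) - 1*(-35931) = 100 - 1*(-35931) = 100 + 35931 = 36031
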